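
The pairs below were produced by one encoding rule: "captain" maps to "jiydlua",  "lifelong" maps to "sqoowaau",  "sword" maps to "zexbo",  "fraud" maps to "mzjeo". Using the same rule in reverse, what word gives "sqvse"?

In captain: c→j is +7, a→i is +8, p→y is +9, t→d is +10 — the shift increases by 1 each position. Each letter shifts forward by (position + 7), i.e. 7, 8, 9, … — the shift grows by one for each successive letter.
Reversing it on sqvse: s−7=l, q−8=i, v−9=m, s−10=i, e−11=t.

limit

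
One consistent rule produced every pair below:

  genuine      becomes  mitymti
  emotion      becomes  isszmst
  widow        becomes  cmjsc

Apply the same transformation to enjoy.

itpse

The shift depends on letter class: consonant g→m is +6, but vowel e→i is +4. Two shifts are in play — +4 for a/e/i/o/u, +6 for every other letter.
For enjoy: e(vowel)+4=i, n(cons)+6=t, j(cons)+6=p, o(vowel)+4=s, y(cons)+6=e.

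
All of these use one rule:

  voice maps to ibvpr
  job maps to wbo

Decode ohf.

Compare letters: v→i is +13, o→b is +13, i→v is +13 — a constant shift. Each letter is shifted forward by 13 in the alphabet (a Caesar shift of +13).
Undoing it on ohf: o−13=b, h−13=u, f−13=s.

bus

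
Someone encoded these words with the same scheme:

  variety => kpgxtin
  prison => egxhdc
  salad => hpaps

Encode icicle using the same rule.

xrxrat

Compare letters: v→k is +15, a→p is +15, r→g is +15 — a constant shift. Every letter moves 15 places later in the alphabet, wrapping around z→a.
Applying it to icicle: i+15=x, c+15=r, i+15=x, c+15=r, l+15=a, e+15=t.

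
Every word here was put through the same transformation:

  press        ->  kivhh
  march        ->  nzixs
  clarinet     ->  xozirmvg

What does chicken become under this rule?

Each pair mirrors across the alphabet (p↔k, r↔i, e↔v): positions sum to 25. Each letter is replaced by its mirror in the alphabet: a↔z, b↔y, c↔x, and so on (the Atbash cipher).
On chicken: c↔x, h↔s, i↔r, c↔x, k↔p, e↔v, n↔m.

xsrxpvm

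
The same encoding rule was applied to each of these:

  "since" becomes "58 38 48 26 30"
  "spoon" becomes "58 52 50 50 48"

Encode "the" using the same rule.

60 36 30

Each letter becomes 2×(its alphabet position, a=1..z=26) + 20.
Applying it to the: t=20→60, h=8→36, e=5→30.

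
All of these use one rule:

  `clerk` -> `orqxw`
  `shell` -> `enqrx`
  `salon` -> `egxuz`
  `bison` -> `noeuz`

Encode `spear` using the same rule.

evqgd

The shifts repeat in a cycle of length 2: positions 0,1,… shift by +12, +6, then the pattern repeats.
For spear: s+12=e, p+6=v, e+12=q, a+6=g, r+12=d.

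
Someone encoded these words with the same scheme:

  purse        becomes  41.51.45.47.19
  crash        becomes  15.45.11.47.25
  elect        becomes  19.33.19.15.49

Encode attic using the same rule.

11.49.49.27.15

p(#16)→41 and u(#21)→51: differences scale by 2, so n = 2·pos + 9. Each letter becomes 2×(its alphabet position, a=1..z=26) + 9.
On attic: a=1→11, t=20→49, t=20→49, i=9→27, c=3→15.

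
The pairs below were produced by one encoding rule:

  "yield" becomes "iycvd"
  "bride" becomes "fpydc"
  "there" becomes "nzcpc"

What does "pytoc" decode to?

Treating letters as 0–25, the rule is x ↦ 25x + 6 (mod 26).
Decoding pytoc: p(15)→25·(15−6)≡17=r; y(24)→25·(24−6)≡8=i; t(19)→25·(19−6)≡13=n; o(14)→25·(14−6)≡18=s; c(2)→25·(2−6)≡4=e (all mod 26).

rinse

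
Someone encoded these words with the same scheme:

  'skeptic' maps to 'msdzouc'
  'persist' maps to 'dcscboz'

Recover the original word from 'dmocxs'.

The output letters match the input read backwards, each shifted +10: skeptic reversed is citpeks. Read the word backwards and shift each letter +10.
Undoing it on dmocxs: shift back: d−10=t, m−10=c, o−10=e, c−10=s, x−10=n, s−10=i → tcesni; then reverse → insect.

insect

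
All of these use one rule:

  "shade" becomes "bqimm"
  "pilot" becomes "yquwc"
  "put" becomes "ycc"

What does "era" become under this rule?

The shift depends on letter class: consonant s→b is +9, but vowel a→i is +8. Two shifts are in play — +8 for a/e/i/o/u, +9 for every other letter.
For era: e(vowel)+8=m, r(cons)+9=a, a(vowel)+8=i.

mai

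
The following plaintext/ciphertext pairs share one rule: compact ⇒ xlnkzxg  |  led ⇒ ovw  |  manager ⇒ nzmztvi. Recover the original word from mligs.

Each pair mirrors across the alphabet (c↔x, o↔l, m↔n): positions sum to 25. This is the alphabet-reversal cipher (Atbash): a becomes z, b becomes y, etc.
Decoding mligs: m↔n, l↔o, i↔r, g↔t, s↔h.

north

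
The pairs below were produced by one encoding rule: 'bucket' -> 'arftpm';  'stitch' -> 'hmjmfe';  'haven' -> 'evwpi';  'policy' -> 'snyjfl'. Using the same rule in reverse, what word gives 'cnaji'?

robin

b(1)→a(0) and u(20)→r(17) fit y≡5x+21 (mod 26); the inverse of 5 mod 26 is 21. This is an affine cipher: with a=0,…,z=25, each position x becomes (5x+21) mod 26.
Undoing it on cnaji: c(2)→21·(2−21)≡17=r; n(13)→21·(13−21)≡14=o; a(0)→21·(0−21)≡1=b; j(9)→21·(9−21)≡8=i; i(8)→21·(8−21)≡13=n (all mod 26).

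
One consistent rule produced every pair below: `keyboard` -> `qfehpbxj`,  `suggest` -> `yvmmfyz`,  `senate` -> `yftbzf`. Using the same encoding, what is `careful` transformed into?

The shift depends on letter class: consonant k→q is +6, but vowel e→f is +1. The rule splits by letter class: vowels +1, consonants +6.
On careful: c(cons)+6=i, a(vowel)+1=b, r(cons)+6=x, e(vowel)+1=f, f(cons)+6=l, u(vowel)+1=v, l(cons)+6=r.

ibxflvr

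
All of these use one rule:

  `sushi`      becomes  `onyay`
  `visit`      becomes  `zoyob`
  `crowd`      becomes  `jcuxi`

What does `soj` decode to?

dim

Read the word backwards and shift each letter +6.
Reversing it on soj: shift back: s−6=m, o−6=i, j−6=d → mid; then reverse → dim.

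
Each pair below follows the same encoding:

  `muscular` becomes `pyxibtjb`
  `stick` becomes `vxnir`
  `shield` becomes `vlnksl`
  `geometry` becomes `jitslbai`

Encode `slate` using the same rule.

vpfzl

Letter i (0-indexed) is shifted by i+3, so successive shifts are 3, 4, 5, ….
For slate: s+3=v, l+4=p, a+5=f, t+6=z, e+7=l.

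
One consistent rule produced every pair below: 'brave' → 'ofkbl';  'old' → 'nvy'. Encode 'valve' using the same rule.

The word is reversed, then every letter is shifted forward by 10.
For valve: reverse → evlav; then shift: e+10=o, v+10=f, l+10=v, a+10=k, v+10=f.

ofvkf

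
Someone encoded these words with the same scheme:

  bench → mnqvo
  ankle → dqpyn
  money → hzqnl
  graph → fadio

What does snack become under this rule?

b(1)→m(12) and e(4)→n(13) fit y≡9x+3 (mod 26); the inverse of 9 mod 26 is 3. Each letter's alphabet position (a=0..z=25) is mapped through 9·x+3 mod 26 — an affine cipher.
For snack: s(18)→9·18+3≡9=j; n(13)→9·13+3≡16=q; a(0)→9·0+3≡3=d; c(2)→9·2+3≡21=v; k(10)→9·10+3≡15=p (all mod 26).

jqdvp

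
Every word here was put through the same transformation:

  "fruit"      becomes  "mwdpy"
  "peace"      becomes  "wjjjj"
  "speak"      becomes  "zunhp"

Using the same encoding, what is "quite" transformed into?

xzraj

Shifts by position in fruit: pos 0: f→m (+7), pos 1: r→w (+5), pos 2: u→d (+9), pos 3: i→p (+7), pos 4: t→y (+5) — repeating every 3. It's a Vigenère-style cipher with numeric key [7,5,9]: position i shifts by key[i mod 3].
On quite: q+7=x, u+5=z, i+9=r, t+7=a, e+5=j.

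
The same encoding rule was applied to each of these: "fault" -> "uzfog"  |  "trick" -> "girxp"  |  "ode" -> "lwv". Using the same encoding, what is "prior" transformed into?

kirli

Each pair mirrors across the alphabet (f↔u, a↔z, u↔f): positions sum to 25. Each letter is replaced by its mirror in the alphabet: a↔z, b↔y, c↔x, and so on (the Atbash cipher).
For prior: p↔k, r↔i, i↔r, o↔l, r↔i.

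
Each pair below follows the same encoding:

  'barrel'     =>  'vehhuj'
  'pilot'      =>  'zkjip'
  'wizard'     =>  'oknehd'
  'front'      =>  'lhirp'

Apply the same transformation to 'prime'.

b(1)→v(21) and a(0)→e(4) fit y≡17x+4 (mod 26); the inverse of 17 mod 26 is 23. This is an affine cipher: with a=0,…,z=25, each position x becomes (17x+4) mod 26.
For prime: p(15)→17·15+4≡25=z; r(17)→17·17+4≡7=h; i(8)→17·8+4≡10=k; m(12)→17·12+4≡0=a; e(4)→17·4+4≡20=u (all mod 26).

zhkau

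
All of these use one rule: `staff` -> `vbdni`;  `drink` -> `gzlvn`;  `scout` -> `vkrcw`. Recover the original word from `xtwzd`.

Shifts by position in staff: pos 0: s→v (+3), pos 1: t→b (+8), pos 2: a→d (+3), pos 3: f→n (+8) — repeating every 2. It's a Vigenère-style cipher with numeric key [3,8]: position i shifts by key[i mod 2].
Decoding xtwzd: x−3=u, t−8=l, w−3=t, z−8=r, d−3=a.

ultra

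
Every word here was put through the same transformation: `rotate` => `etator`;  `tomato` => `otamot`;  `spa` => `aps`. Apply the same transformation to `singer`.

The output letters match the input read backwards: rotate reversed is etator. The word is simply reversed.
On singer: reverse → regnis.

regnis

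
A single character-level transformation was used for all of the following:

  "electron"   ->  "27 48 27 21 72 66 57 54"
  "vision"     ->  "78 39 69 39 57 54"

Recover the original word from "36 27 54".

hen

e(#5)→27 and l(#12)→48: differences scale by 3, so n = 3·pos + 12. With a=1..z=26, the number is 3·pos + 12.
Undoing it on 36 27 54: 36→(36−12)÷3=8=h, 27→(27−12)÷3=5=e, 54→(54−12)÷3=14=n.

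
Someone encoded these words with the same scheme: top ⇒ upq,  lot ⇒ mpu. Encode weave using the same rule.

Every letter moves 1 place later in the alphabet, wrapping around z→a.
For weave: w+1=x, e+1=f, a+1=b, v+1=w, e+1=f.

xfbwf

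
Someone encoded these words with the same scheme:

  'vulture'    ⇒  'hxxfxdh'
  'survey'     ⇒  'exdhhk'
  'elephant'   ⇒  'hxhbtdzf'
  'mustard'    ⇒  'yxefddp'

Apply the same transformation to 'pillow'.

blxxri

Two shifts are in play — +3 for a/e/i/o/u, +12 for every other letter.
For pillow: p(cons)+12=b, i(vowel)+3=l, l(cons)+12=x, l(cons)+12=x, o(vowel)+3=r, w(cons)+12=i.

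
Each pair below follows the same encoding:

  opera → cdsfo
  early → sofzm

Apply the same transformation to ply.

Compare letters: o→c is +14, p→d is +14, e→s is +14 — a constant shift. This is a Caesar cipher with shift 14.
For ply: p+14=d, l+14=z, y+14=m.

dzm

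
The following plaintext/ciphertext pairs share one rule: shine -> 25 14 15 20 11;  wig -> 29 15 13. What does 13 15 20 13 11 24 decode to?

Letters become their 1-based position plus 6 (so a→7, b→8, …).
Undoing it on 13 15 20 13 11 24: 13→(13−6)÷1=7=g, 15→(15−6)÷1=9=i, 20→(20−6)÷1=14=n, 13→(13−6)÷1=7=g, 11→(11−6)÷1=5=e, 24→(24−6)÷1=18=r.

ginger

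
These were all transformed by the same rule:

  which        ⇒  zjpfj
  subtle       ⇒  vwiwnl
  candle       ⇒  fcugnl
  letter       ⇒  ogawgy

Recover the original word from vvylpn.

Shifts by position in which: pos 0: w→z (+3), pos 1: h→j (+2), pos 2: i→p (+7), pos 3: c→f (+3), pos 4: h→j (+2) — repeating every 3. A repeating key of period 3 is used — shifts +3, +2, +7 over and over.
Decoding vvylpn: v−3=s, v−2=t, y−7=r, l−3=i, p−2=n, n−7=g.

string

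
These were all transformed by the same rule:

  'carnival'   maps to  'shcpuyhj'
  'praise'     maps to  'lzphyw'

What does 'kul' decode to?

Read the word backwards and shift each letter +7.
Undoing it on kul: shift back: k−7=d, u−7=n, l−7=e → dne; then reverse → end.

end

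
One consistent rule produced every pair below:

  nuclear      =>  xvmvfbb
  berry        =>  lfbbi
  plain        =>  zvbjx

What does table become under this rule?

The shift depends on letter class: consonant n→x is +10, but vowel u→v is +1. Vowels shift forward by 1 and consonants shift forward by 10.
For table: t(cons)+10=d, a(vowel)+1=b, b(cons)+10=l, l(cons)+10=v, e(vowel)+1=f.

dblvf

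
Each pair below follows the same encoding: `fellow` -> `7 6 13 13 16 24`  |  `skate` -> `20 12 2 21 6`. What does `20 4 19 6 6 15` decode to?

f is letter #6 and maps to 7: an offset of 1. Letters become their 1-based position plus 1 (so a→2, b→3, …).
Undoing it on 20 4 19 6 6 15: 20→(20−1)÷1=19=s, 4→(4−1)÷1=3=c, 19→(19−1)÷1=18=r, 6→(6−1)÷1=5=e, 6→(6−1)÷1=5=e, 15→(15−1)÷1=14=n.

screen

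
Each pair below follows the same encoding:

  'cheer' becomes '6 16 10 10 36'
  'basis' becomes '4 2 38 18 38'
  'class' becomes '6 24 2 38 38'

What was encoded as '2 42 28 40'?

aunt

c(#3)→6 and h(#8)→16: differences scale by 2, so n = 2·pos + 0. The formula is n = 2×(alphabet index, a=1).
Decoding 2 42 28 40: 2→(2−0)÷2=1=a, 42→(42−0)÷2=21=u, 28→(28−0)÷2=14=n, 40→(40−0)÷2=20=t.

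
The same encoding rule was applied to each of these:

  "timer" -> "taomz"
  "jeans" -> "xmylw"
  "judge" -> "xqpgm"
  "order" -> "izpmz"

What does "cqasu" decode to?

quick

Treating letters as 0–25, the rule is x ↦ 23x + 24 (mod 26).
Undoing it on cqasu: c(2)→17·(2−24)≡16=q; q(16)→17·(16−24)≡20=u; a(0)→17·(0−24)≡8=i; s(18)→17·(18−24)≡2=c; u(20)→17·(20−24)≡10=k (all mod 26).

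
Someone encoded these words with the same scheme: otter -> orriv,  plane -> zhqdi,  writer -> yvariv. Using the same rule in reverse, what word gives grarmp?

stitch

o(14)→o(14) and t(19)→r(17) fit y≡11x+16 (mod 26); the inverse of 11 mod 26 is 19. This is an affine cipher: with a=0,…,z=25, each position x becomes (11x+16) mod 26.
Decoding grarmp: g(6)→19·(6−16)≡18=s; r(17)→19·(17−16)≡19=t; a(0)→19·(0−16)≡8=i; r(17)→19·(17−16)≡19=t; m(12)→19·(12−16)≡2=c; p(15)→19·(15−16)≡7=h (all mod 26).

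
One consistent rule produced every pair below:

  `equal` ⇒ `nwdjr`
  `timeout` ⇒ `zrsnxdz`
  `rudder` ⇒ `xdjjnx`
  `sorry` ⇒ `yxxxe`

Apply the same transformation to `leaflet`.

The shift depends on letter class: consonant q→w is +6, but vowel e→n is +9. Two shifts are in play — +9 for a/e/i/o/u, +6 for every other letter.
For leaflet: l(cons)+6=r, e(vowel)+9=n, a(vowel)+9=j, f(cons)+6=l, l(cons)+6=r, e(vowel)+9=n, t(cons)+6=z.

rnjlrnz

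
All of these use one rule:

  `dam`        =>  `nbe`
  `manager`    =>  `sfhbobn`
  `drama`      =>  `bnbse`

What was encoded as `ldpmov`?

unlock

The output letters match the input read backwards, each shifted +1: dam reversed is mad. The word is reversed, then every letter is shifted forward by 1.
Undoing it on ldpmov: shift back: l−1=k, d−1=c, p−1=o, m−1=l, o−1=n, v−1=u → kcolnu; then reverse → unlock.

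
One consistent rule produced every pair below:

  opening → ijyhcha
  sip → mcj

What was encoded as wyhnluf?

central

Compare letters: o→i is +20, p→j is +20, e→y is +20 — a constant shift. Each letter is shifted forward by 20 in the alphabet (a Caesar shift of +20).
Undoing it on wyhnluf: w−20=c, y−20=e, h−20=n, n−20=t, l−20=r, u−20=a, f−20=l.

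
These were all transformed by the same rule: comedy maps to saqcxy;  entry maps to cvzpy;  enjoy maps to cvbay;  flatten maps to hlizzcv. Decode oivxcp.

wander

c(2)→s(18) and o(14)→a(0) fit y≡5x+8 (mod 26); the inverse of 5 mod 26 is 21. Treating letters as 0–25, the rule is x ↦ 5x + 8 (mod 26).
Reversing it on oivxcp: o(14)→21·(14−8)≡22=w; i(8)→21·(8−8)≡0=a; v(21)→21·(21−8)≡13=n; x(23)→21·(23−8)≡3=d; c(2)→21·(2−8)≡4=e; p(15)→21·(15−8)≡17=r (all mod 26).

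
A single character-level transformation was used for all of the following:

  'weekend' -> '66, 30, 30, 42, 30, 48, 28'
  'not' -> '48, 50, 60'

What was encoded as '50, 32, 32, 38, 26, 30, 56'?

w(#23)→66 and e(#5)→30: differences scale by 2, so n = 2·pos + 20. Each letter becomes 2×(its alphabet position, a=1..z=26) + 20.
Reversing it on 50, 32, 32, 38, 26, 30, 56: 50→(50−20)÷2=15=o, 32→(32−20)÷2=6=f, 32→(32−20)÷2=6=f, 38→(38−20)÷2=9=i, 26→(26−20)÷2=3=c, 30→(30−20)÷2=5=e, 56→(56−20)÷2=18=r.

officer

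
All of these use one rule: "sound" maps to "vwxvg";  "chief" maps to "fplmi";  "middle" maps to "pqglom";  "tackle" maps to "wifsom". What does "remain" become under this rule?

Shifts by position in sound: pos 0: s→v (+3), pos 1: o→w (+8), pos 2: u→x (+3), pos 3: n→v (+8) — repeating every 2. A repeating key of period 2 is used — shifts +3, +8 over and over.
For remain: r+3=u, e+8=m, m+3=p, a+8=i, i+3=l, n+8=v.

umpilv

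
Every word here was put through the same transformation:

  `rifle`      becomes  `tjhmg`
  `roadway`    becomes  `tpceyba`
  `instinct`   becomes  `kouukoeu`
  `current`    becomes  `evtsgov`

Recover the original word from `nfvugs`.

letter

Shifts by position in rifle: pos 0: r→t (+2), pos 1: i→j (+1), pos 2: f→h (+2), pos 3: l→m (+1) — repeating every 2. The shifts repeat in a cycle of length 2: positions 0,1,… shift by +2, +1, then the pattern repeats.
Undoing it on nfvugs: n−2=l, f−1=e, v−2=t, u−1=t, g−2=e, s−1=r.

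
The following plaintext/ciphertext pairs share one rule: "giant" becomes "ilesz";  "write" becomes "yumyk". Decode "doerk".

The shift increases by 1 at each position, starting from +2: 2, 3, 4, ….
Decoding doerk: d−2=b, o−3=l, e−4=a, r−5=m, k−6=e.

blame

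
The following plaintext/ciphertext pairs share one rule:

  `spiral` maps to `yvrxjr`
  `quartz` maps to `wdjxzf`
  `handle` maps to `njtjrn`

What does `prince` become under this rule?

The shift depends on letter class: consonant s→y is +6, but vowel i→r is +9. Two shifts are in play — +9 for a/e/i/o/u, +6 for every other letter.
For prince: p(cons)+6=v, r(cons)+6=x, i(vowel)+9=r, n(cons)+6=t, c(cons)+6=i, e(vowel)+9=n.

vxrtin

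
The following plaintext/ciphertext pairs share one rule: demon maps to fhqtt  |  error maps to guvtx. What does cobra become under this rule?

erfwg

In demon: d→f is +2, e→h is +3, m→q is +4, o→t is +5 — the shift increases by 1 each position. The shift increases by 1 at each position, starting from +2: 2, 3, 4, ….
For cobra: c+2=e, o+3=r, b+4=f, r+5=w, a+6=g.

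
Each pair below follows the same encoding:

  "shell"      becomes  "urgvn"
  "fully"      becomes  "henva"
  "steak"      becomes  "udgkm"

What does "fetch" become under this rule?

hovmj

Shifts by position in shell: pos 0: s→u (+2), pos 1: h→r (+10), pos 2: e→g (+2), pos 3: l→v (+10) — repeating every 2. A repeating key of period 2 is used — shifts +2, +10 over and over.
For fetch: f+2=h, e+10=o, t+2=v, c+10=m, h+2=j.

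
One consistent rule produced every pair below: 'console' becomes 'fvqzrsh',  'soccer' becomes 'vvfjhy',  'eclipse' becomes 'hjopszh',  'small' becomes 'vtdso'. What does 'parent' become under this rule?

shulqa

Shifts by position in console: pos 0: c→f (+3), pos 1: o→v (+7), pos 2: n→q (+3), pos 3: s→z (+7) — repeating every 2. The shifts repeat in a cycle of length 2: positions 0,1,… shift by +3, +7, then the pattern repeats.
Applying it to parent: p+3=s, a+7=h, r+3=u, e+7=l, n+3=q, t+7=a.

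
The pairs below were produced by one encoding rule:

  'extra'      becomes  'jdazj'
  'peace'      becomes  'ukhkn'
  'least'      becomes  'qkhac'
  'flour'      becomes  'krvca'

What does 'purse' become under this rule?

In extra: e→j is +5, x→d is +6, t→a is +7, r→z is +8 — the shift increases by 1 each position. The shift increases by 1 at each position, starting from +5: 5, 6, 7, ….
Applying it to purse: p+5=u, u+6=a, r+7=y, s+8=a, e+9=n.

uayan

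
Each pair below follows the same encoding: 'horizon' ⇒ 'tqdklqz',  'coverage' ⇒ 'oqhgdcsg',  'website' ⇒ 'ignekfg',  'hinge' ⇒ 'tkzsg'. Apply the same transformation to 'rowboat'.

dqinqcf

The shift depends on letter class: consonant h→t is +12, but vowel o→q is +2. Two shifts are in play — +2 for a/e/i/o/u, +12 for every other letter.
On rowboat: r(cons)+12=d, o(vowel)+2=q, w(cons)+12=i, b(cons)+12=n, o(vowel)+2=q, a(vowel)+2=c, t(cons)+12=f.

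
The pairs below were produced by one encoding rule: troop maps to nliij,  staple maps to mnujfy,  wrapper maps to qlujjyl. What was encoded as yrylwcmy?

exercise

Compare letters: t→n is +20, r→l is +20, o→i is +20 — a constant shift. Every letter moves 20 places later in the alphabet, wrapping around z→a.
Undoing it on yrylwcmy: y−20=e, r−20=x, y−20=e, l−20=r, w−20=c, c−20=i, m−20=s, y−20=e.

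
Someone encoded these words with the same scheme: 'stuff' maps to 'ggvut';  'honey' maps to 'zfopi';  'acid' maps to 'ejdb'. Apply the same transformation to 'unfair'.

sjbgov

The word is reversed, then every letter is shifted forward by 1.
Applying it to unfair: reverse → riafnu; then shift: r+1=s, i+1=j, a+1=b, f+1=g, n+1=o, u+1=v.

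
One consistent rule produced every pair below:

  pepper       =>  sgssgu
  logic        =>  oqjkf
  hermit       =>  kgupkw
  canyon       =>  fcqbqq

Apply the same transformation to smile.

Vowels shift forward by 2 and consonants shift forward by 3.
Applying it to smile: s(cons)+3=v, m(cons)+3=p, i(vowel)+2=k, l(cons)+3=o, e(vowel)+2=g.

vpkog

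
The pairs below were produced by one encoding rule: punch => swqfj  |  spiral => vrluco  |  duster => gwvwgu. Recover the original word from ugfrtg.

The shifts repeat in a cycle of length 3: positions 0,1,… shift by +3, +2, +3, then the pattern repeats.
Reversing it on ugfrtg: u−3=r, g−2=e, f−3=c, r−3=o, t−2=r, g−3=d.

record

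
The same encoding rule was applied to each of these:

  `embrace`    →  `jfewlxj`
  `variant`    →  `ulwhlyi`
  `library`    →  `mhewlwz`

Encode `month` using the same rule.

fryio

e(4)→j(9) and m(12)→f(5) fit y≡19x+11 (mod 26); the inverse of 19 mod 26 is 11. Each letter's alphabet position (a=0..z=25) is mapped through 19·x+11 mod 26 — an affine cipher.
On month: m(12)→19·12+11≡5=f; o(14)→19·14+11≡17=r; n(13)→19·13+11≡24=y; t(19)→19·19+11≡8=i; h(7)→19·7+11≡14=o (all mod 26).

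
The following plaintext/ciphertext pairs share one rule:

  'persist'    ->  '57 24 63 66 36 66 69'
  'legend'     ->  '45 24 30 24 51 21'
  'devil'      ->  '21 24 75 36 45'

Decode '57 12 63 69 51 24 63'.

partner

p(#16)→57 and e(#5)→24: differences scale by 3, so n = 3·pos + 9. Each letter becomes 3×(its alphabet position, a=1..z=26) + 9.
Decoding 57 12 63 69 51 24 63: 57→(57−9)÷3=16=p, 12→(12−9)÷3=1=a, 63→(63−9)÷3=18=r, 69→(69−9)÷3=20=t, 51→(51−9)÷3=14=n, 24→(24−9)÷3=5=e, 63→(63−9)÷3=18=r.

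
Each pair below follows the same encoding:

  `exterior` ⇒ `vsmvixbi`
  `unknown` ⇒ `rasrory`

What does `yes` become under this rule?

wic

The output letters match the input read backwards, each shifted +4: exterior reversed is roiretxe. Read the word backwards and shift each letter +4.
On yes: reverse → sey; then shift: s+4=w, e+4=i, y+4=c.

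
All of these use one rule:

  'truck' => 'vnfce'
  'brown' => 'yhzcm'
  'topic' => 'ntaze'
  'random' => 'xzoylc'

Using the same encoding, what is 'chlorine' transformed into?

The output letters match the input read backwards, each shifted +11: truck reversed is kcurt. Two steps: reverse the string, then apply a Caesar shift of +11.
On chlorine: reverse → enirolhc; then shift: e+11=p, n+11=y, i+11=t, r+11=c, o+11=z, l+11=w, h+11=s, c+11=n.

pytczwsn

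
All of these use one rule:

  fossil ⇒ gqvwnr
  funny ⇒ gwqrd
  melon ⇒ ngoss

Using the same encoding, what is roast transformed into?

In fossil: f→g is +1, o→q is +2, s→v is +3, s→w is +4 — the shift increases by 1 each position. The shift increases by 1 at each position, starting from +1: 1, 2, 3, ….
For roast: r+1=s, o+2=q, a+3=d, s+4=w, t+5=y.

sqdwy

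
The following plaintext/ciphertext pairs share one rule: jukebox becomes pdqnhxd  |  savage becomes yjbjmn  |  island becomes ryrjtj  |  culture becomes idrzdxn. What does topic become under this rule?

The rule splits by letter class: vowels +9, consonants +6.
For topic: t(cons)+6=z, o(vowel)+9=x, p(cons)+6=v, i(vowel)+9=r, c(cons)+6=i.

zxvri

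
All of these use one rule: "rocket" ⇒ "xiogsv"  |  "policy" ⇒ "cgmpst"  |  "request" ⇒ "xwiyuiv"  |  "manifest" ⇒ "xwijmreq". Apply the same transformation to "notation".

rsmxexsr

The output letters match the input read backwards, each shifted +4: rocket reversed is tekcor. Two steps: reverse the string, then apply a Caesar shift of +4.
On notation: reverse → noitaton; then shift: n+4=r, o+4=s, i+4=m, t+4=x, a+4=e, t+4=x, o+4=s, n+4=r.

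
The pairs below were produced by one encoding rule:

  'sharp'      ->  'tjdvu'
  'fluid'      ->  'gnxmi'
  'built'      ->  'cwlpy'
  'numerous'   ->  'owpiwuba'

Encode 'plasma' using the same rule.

In sharp: s→t is +1, h→j is +2, a→d is +3, r→v is +4 — the shift increases by 1 each position. Letter i (0-indexed) is shifted by i+1, so successive shifts are 1, 2, 3, ….
On plasma: p+1=q, l+2=n, a+3=d, s+4=w, m+5=r, a+6=g.

qndwrg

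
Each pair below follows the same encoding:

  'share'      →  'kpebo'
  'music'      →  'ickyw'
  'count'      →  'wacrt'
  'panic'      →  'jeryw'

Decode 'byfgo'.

ridge

s(18)→k(10) and h(7)→p(15) fit y≡9x+4 (mod 26); the inverse of 9 mod 26 is 3. Treating letters as 0–25, the rule is x ↦ 9x + 4 (mod 26).
Undoing it on byfgo: b(1)→3·(1−4)≡17=r; y(24)→3·(24−4)≡8=i; f(5)→3·(5−4)≡3=d; g(6)→3·(6−4)≡6=g; o(14)→3·(14−4)≡4=e (all mod 26).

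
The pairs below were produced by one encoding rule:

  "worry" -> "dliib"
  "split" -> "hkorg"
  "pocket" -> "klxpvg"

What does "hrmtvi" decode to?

singer

Each pair mirrors across the alphabet (w↔d, o↔l, r↔i): positions sum to 25. Letters are reflected about the middle of the alphabet (position → 25−position): Atbash.
Decoding hrmtvi: h↔s, r↔i, m↔n, t↔g, v↔e, i↔r.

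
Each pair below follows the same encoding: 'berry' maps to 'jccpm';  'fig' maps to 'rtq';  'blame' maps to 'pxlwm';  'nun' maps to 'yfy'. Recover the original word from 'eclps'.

Read the word backwards and shift each letter +11.
Decoding eclps: shift back: e−11=t, c−11=r, l−11=a, p−11=e, s−11=h → traeh; then reverse → heart.

heart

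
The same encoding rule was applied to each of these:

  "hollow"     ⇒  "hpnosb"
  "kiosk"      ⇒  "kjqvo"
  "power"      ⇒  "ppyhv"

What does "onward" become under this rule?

ooydvi

In hollow: h→h is +0, o→p is +1, l→n is +2, l→o is +3 — the shift increases by 1 each position. Letter i (0-indexed) is shifted by i+0, so successive shifts are 0, 1, 2, ….
Applying it to onward: o+0=o, n+1=o, w+2=y, a+3=d, r+4=v, d+5=i.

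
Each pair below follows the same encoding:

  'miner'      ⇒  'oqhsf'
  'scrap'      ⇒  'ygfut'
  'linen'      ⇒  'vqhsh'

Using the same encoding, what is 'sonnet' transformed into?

yahhsr

Treating letters as 0–25, the rule is x ↦ 19x + 20 (mod 26).
Applying it to sonnet: s(18)→19·18+20≡24=y; o(14)→19·14+20≡0=a; n(13)→19·13+20≡7=h; n(13)→19·13+20≡7=h; e(4)→19·4+20≡18=s; t(19)→19·19+20≡17=r (all mod 26).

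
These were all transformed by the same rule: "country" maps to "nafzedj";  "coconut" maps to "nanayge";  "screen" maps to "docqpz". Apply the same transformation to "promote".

Shifts by position in country: pos 0: c→n (+11), pos 1: o→a (+12), pos 2: u→f (+11), pos 3: n→z (+12) — repeating every 2. It's a Vigenère-style cipher with numeric key [11,12]: position i shifts by key[i mod 2].
For promote: p+11=a, r+12=d, o+11=z, m+12=y, o+11=z, t+12=f, e+11=p.

adzyzfp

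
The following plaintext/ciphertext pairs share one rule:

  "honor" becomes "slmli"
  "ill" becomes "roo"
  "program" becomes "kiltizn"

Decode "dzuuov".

waffle

Each pair mirrors across the alphabet (h↔s, o↔l, n↔m): positions sum to 25. This is the alphabet-reversal cipher (Atbash): a becomes z, b becomes y, etc.
Undoing it on dzuuov: d↔w, z↔a, u↔f, u↔f, o↔l, v↔e.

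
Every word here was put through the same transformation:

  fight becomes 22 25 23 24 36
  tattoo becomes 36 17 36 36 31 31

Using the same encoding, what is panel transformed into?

f is letter #6 and maps to 22: an offset of 16. Letters become their 1-based position plus 16 (so a→17, b→18, …).
On panel: p=16→32, a=1→17, n=14→30, e=5→21, l=12→28.

32 17 30 21 28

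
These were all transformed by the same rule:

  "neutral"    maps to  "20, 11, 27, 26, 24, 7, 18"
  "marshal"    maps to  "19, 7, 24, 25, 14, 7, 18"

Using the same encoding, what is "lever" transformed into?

Each letter is replaced by its alphabet position (a=1..z=26) + 6.
For lever: l=12→18, e=5→11, v=22→28, e=5→11, r=18→24.

18, 11, 28, 11, 24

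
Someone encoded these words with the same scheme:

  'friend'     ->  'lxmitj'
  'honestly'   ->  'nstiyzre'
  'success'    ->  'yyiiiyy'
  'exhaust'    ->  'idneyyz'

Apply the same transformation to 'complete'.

Vowels shift forward by 4 and consonants shift forward by 6.
Applying it to complete: c(cons)+6=i, o(vowel)+4=s, m(cons)+6=s, p(cons)+6=v, l(cons)+6=r, e(vowel)+4=i, t(cons)+6=z, e(vowel)+4=i.

issvrizi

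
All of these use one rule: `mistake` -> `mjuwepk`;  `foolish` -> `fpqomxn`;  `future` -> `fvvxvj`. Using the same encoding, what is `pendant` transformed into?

pfpgesz

In mistake: m→m is +0, i→j is +1, s→u is +2, t→w is +3 — the shift increases by 1 each position. Each letter shifts forward by its position index (0, 1, 2, …) — the shift grows by one for each successive letter.
Applying it to pendant: p+0=p, e+1=f, n+2=p, d+3=g, a+4=e, n+5=s, t+6=z.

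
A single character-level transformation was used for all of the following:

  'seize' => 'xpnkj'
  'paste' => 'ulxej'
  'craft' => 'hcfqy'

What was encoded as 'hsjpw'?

Shifts by position in seize: pos 0: s→x (+5), pos 1: e→p (+11), pos 2: i→n (+5), pos 3: z→k (+11) — repeating every 2. The shifts repeat in a cycle of length 2: positions 0,1,… shift by +5, +11, then the pattern repeats.
Reversing it on hsjpw: h−5=c, s−11=h, j−5=e, p−11=e, w−5=r.

cheer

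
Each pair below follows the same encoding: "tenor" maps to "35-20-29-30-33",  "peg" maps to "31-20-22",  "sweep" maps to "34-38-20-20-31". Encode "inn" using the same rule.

t is letter #20 and maps to 35: an offset of 15. The number is (letter's place in the alphabet, a=1) + 15.
Applying it to inn: i=9→24, n=14→29, n=14→29.

24-29-29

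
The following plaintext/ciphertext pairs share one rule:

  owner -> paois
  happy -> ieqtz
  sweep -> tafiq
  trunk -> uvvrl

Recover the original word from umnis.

Shifts by position in owner: pos 0: o→p (+1), pos 1: w→a (+4), pos 2: n→o (+1), pos 3: e→i (+4) — repeating every 2. It's a Vigenère-style cipher with numeric key [1,4]: position i shifts by key[i mod 2].
Decoding umnis: u−1=t, m−4=i, n−1=m, i−4=e, s−1=r.

timer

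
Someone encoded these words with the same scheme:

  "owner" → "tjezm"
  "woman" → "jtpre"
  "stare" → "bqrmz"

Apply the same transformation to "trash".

qmrbs

Each letter's alphabet position (a=0..z=25) is mapped through 15·x+17 mod 26 — an affine cipher.
On trash: t(19)→15·19+17≡16=q; r(17)→15·17+17≡12=m; a(0)→15·0+17≡17=r; s(18)→15·18+17≡1=b; h(7)→15·7+17≡18=s (all mod 26).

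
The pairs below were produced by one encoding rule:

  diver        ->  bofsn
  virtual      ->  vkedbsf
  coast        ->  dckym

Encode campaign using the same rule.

The output letters match the input read backwards, each shifted +10: diver reversed is revid. The word is reversed, then every letter is shifted forward by 10.
Applying it to campaign: reverse → ngiapmac; then shift: n+10=x, g+10=q, i+10=s, a+10=k, p+10=z, m+10=w, a+10=k, c+10=m.

xqskzwkm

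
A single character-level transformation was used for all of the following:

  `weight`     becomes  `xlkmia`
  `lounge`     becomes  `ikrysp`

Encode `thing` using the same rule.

The word is reversed, then every letter is shifted forward by 4.
Applying it to thing: reverse → gniht; then shift: g+4=k, n+4=r, i+4=m, h+4=l, t+4=x.

krmlx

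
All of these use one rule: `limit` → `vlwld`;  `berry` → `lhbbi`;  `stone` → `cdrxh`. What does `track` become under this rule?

The shift depends on letter class: consonant l→v is +10, but vowel i→l is +3. Vowels shift forward by 3 and consonants shift forward by 10.
For track: t(cons)+10=d, r(cons)+10=b, a(vowel)+3=d, c(cons)+10=m, k(cons)+10=u.

dbdmu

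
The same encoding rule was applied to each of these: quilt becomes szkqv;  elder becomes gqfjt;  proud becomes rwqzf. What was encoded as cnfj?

aide

The shifts repeat in a cycle of length 2: positions 0,1,… shift by +2, +5, then the pattern repeats.
Reversing it on cnfj: c−2=a, n−5=i, f−2=d, j−5=e.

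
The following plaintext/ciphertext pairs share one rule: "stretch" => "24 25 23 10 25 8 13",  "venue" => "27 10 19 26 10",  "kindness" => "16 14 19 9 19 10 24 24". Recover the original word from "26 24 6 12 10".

usage

s is letter #19 and maps to 24: an offset of 5. Letters become their 1-based position plus 5 (so a→6, b→7, …).
Reversing it on 26 24 6 12 10: 26→(26−5)÷1=21=u, 24→(24−5)÷1=19=s, 6→(6−5)÷1=1=a, 12→(12−5)÷1=7=g, 10→(10−5)÷1=5=e.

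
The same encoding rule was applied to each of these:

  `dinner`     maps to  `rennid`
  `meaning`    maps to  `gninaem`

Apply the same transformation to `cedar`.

radec

The output letters match the input read backwards: dinner reversed is rennid. The word is simply reversed.
For cedar: reverse → radec.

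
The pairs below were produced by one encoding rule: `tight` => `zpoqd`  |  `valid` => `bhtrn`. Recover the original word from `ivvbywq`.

console

In tight: t→z is +6, i→p is +7, g→o is +8, h→q is +9 — the shift increases by 1 each position. Letter i (0-indexed) is shifted by i+6, so successive shifts are 6, 7, 8, ….
Decoding ivvbywq: i−6=c, v−7=o, v−8=n, b−9=s, y−10=o, w−11=l, q−12=e.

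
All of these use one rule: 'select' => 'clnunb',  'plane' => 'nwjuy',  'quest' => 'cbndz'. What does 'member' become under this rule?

ankvnv

The word is reversed, then every letter is shifted forward by 9.
Applying it to member: reverse → rebmem; then shift: r+9=a, e+9=n, b+9=k, m+9=v, e+9=n, m+9=v.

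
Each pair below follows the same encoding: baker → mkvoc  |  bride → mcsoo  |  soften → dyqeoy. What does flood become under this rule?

qwyyo

The rule splits by letter class: vowels +10, consonants +11.
For flood: f(cons)+11=q, l(cons)+11=w, o(vowel)+10=y, o(vowel)+10=y, d(cons)+11=o.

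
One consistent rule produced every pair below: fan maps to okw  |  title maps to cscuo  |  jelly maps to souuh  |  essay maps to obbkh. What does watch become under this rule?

The shift depends on letter class: consonant f→o is +9, but vowel a→k is +10. Vowels shift forward by 10 and consonants shift forward by 9.
On watch: w(cons)+9=f, a(vowel)+10=k, t(cons)+9=c, c(cons)+9=l, h(cons)+9=q.

fkclq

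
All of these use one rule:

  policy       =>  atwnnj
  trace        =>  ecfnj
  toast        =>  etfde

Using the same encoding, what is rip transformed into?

The shift depends on letter class: consonant p→a is +11, but vowel o→t is +5. Two shifts are in play — +5 for a/e/i/o/u, +11 for every other letter.
For rip: r(cons)+11=c, i(vowel)+5=n, p(cons)+11=a.

cna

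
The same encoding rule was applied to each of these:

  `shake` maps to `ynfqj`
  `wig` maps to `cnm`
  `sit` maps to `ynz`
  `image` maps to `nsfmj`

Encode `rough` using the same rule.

The rule splits by letter class: vowels +5, consonants +6.
On rough: r(cons)+6=x, o(vowel)+5=t, u(vowel)+5=z, g(cons)+6=m, h(cons)+6=n.

xtzmn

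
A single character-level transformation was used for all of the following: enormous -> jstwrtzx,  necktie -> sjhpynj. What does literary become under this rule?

qnyjwfwd

Compare letters: e→j is +5, n→s is +5, o→t is +5 — a constant shift. It's a constant shift of +5 (ROT5).
For literary: l+5=q, i+5=n, t+5=y, e+5=j, r+5=w, a+5=f, r+5=w, y+5=d.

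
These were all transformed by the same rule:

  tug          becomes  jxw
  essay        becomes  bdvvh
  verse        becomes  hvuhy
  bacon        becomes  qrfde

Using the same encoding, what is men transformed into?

qhp

Two steps: reverse the string, then apply a Caesar shift of +3.
For men: reverse → nem; then shift: n+3=q, e+3=h, m+3=p.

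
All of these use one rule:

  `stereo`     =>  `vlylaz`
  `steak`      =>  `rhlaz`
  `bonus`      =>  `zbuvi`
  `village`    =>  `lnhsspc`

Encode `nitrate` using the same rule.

lahyapu

The output letters match the input read backwards, each shifted +7: stereo reversed is oerets. Read the word backwards and shift each letter +7.
For nitrate: reverse → etartin; then shift: e+7=l, t+7=a, a+7=h, r+7=y, t+7=a, i+7=p, n+7=u.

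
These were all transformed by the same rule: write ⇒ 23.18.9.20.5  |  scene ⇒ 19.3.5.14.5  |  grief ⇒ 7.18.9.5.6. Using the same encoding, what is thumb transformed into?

20.8.21.13.2

w is letter #23 and maps to 23: an offset of 0. Each letter is replaced by its alphabet position (a=1, b=2, …, z=26).
Applying it to thumb: t=20→20, h=8→8, u=21→21, m=13→13, b=2→2.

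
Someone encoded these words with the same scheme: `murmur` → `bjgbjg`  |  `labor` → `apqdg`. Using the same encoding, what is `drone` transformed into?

Each letter is shifted forward by 15 in the alphabet (a Caesar shift of +15).
For drone: d+15=s, r+15=g, o+15=d, n+15=c, e+15=t.

sgdct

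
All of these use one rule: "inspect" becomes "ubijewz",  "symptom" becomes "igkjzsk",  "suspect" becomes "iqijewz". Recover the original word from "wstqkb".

column

i(8)→u(20) and n(13)→b(1) fit y≡17x+14 (mod 26); the inverse of 17 mod 26 is 23. This is an affine cipher: with a=0,…,z=25, each position x becomes (17x+14) mod 26.
Reversing it on wstqkb: w(22)→23·(22−14)≡2=c; s(18)→23·(18−14)≡14=o; t(19)→23·(19−14)≡11=l; q(16)→23·(16−14)≡20=u; k(10)→23·(10−14)≡12=m; b(1)→23·(1−14)≡13=n (all mod 26).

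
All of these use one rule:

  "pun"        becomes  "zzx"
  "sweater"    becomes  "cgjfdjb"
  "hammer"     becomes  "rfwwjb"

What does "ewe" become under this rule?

jgj

Vowels shift forward by 5 and consonants shift forward by 10.
Applying it to ewe: e(vowel)+5=j, w(cons)+10=g, e(vowel)+5=j.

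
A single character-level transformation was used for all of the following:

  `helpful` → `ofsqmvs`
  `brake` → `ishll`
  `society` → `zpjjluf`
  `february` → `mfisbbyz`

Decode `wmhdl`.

Shifts by position in helpful: pos 0: h→o (+7), pos 1: e→f (+1), pos 2: l→s (+7), pos 3: p→q (+1) — repeating every 2. It's a Vigenère-style cipher with numeric key [7,1]: position i shifts by key[i mod 2].
Reversing it on wmhdl: w−7=p, m−1=l, h−7=a, d−1=c, l−7=e.

place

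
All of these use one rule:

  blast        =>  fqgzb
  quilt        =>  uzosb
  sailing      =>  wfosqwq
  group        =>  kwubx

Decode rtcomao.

nowhere

In blast: b→f is +4, l→q is +5, a→g is +6, s→z is +7 — the shift increases by 1 each position. Letter i (0-indexed) is shifted by i+4, so successive shifts are 4, 5, 6, ….
Undoing it on rtcomao: r−4=n, t−5=o, c−6=w, o−7=h, m−8=e, a−9=r, o−10=e.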